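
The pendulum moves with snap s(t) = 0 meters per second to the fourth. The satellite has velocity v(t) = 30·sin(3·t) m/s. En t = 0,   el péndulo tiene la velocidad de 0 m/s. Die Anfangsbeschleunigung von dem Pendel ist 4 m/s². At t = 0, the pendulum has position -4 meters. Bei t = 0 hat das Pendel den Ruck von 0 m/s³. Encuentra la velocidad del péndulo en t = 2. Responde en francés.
En partant du snap s(t) = 0, nous prenons 3 primitives. En intégrant le snap et en utilisant la condition initiale j(0) = 0, nous obtenons j(t) = 0. En prenant ∫j(t)dt et en appliquant a(0) = 4, nous trouvons a(t) = 4. L'intégrale de l'accélération est la vitesse. En utilisant v(0) = 0, nous obtenons v(t) = 4·t. Nous avons la vitesse v(t) = 4·t. En substituant t = 2: v(2) = 8.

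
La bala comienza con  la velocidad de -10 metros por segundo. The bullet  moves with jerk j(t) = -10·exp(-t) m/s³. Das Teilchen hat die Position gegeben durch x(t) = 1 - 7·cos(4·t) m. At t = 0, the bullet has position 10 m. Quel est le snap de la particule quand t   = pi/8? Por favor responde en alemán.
Um dies zu lösen, müssen wir 4 Ableitungen unserer Gleichung für die Position x(t) = 1 - 7·cos(4·t) nehmen. Mit d/dt von x(t) finden wir v(t) = 28·sin(4·t). Mit d/dt von v(t) finden wir a(t) = 112·cos(4·t). Die Ableitung von der Beschleunigung ergibt den Ruck: j(t) = -448·sin(4·t). Die Ableitung von dem Ruck ergibt den Snap: s(t) = -1792·cos(4·t). Wir haben den Snap s(t) = -1792·cos(4·t). Durch Einsetzen von t = pi/8: s(pi/8) = 0.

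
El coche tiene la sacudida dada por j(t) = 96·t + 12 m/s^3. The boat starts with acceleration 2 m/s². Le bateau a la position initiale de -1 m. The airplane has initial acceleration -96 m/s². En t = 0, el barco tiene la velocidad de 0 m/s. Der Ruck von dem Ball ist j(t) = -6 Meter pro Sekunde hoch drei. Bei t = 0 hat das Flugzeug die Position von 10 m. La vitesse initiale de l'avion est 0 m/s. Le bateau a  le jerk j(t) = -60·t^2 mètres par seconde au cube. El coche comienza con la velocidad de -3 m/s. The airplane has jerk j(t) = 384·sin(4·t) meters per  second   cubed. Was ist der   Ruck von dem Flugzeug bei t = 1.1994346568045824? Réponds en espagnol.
Usando j(t) = 384·sin(4·t) y sustituyendo t = 1.1994346568045824, encontramos j = -382.602212886203.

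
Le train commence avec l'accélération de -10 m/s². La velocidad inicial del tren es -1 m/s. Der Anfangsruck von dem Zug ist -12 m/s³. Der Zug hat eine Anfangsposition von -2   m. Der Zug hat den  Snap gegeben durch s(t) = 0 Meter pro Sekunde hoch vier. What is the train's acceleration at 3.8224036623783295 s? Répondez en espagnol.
Debemos encontrar la antiderivada de nuestra ecuación del snap s(t) = 0 2 veces. Integrando el snap y usando la condición inicial j(0) = -12, obtenemos j(t) = -12. La integral de la sacudida es la aceleración. Usando a(0) = -10, obtenemos a(t) = -12·t - 10. Usando a(t) = -12·t - 10 y sustituyendo t = 3.8224036623783295, encontramos a = -55.8688439485400.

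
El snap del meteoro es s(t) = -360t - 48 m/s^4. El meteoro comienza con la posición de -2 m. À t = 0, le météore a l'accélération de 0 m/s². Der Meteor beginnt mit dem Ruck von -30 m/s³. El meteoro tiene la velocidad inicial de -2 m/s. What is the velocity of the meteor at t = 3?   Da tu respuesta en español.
Para resolver esto, necesitamos tomar 3 antiderivadas de nuestra ecuación del snap s(t) = -360·t - 48. La integral del snap es la sacudida. Usando j(0) = -30, obtenemos j(t) = -180·t^2 - 48·t - 30. La antiderivada de la sacudida, con a(0) = 0, da la aceleración: a(t) = 6·t·(-10·t^2 - 4·t - 5). Integrando la aceleración y usando la condición inicial v(0) = -2, obtenemos v(t) = -15·t^4 - 8·t^3 - 15·t^2 - 2. Tenemos la velocidad v(t) = -15·t^4 - 8·t^3 - 15·t^2 - 2. Sustituyendo t = 3: v(3) = -1568.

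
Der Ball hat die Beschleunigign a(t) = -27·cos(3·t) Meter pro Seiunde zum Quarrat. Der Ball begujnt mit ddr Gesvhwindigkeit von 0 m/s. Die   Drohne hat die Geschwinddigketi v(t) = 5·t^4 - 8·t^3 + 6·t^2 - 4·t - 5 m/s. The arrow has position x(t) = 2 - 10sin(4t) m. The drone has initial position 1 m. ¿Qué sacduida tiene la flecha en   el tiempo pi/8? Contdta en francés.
Pour résoudre ceci, nous devons prendre 3 dérivées de notre équation de la position x(t) = 2 - 10·sin(4·t). La dérivée de la position donne la vitesse: v(t) = -40·cos(4·t). La dérivée de la vitesse donne l'accélération: a(t) = 160·sin(4·t). La dérivée de l'accélération donne le jerk: j(t) = 640·cos(4·t). En utilisant j(t) = 640·cos(4·t) et en substituant t = pi/8, nous trouvons j = 0.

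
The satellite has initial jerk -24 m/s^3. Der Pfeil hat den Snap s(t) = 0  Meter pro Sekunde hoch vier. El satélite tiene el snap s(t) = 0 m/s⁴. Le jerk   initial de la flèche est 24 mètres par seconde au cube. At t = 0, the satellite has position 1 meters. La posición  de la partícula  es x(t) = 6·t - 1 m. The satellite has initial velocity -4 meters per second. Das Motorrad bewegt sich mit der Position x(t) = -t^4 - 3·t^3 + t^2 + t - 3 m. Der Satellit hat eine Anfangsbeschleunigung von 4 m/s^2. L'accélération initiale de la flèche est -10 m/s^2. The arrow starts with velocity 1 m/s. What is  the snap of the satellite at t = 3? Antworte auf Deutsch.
Wir haben den Snap s(t) = 0. Durch Einsetzen von t = 3: s(3) = 0.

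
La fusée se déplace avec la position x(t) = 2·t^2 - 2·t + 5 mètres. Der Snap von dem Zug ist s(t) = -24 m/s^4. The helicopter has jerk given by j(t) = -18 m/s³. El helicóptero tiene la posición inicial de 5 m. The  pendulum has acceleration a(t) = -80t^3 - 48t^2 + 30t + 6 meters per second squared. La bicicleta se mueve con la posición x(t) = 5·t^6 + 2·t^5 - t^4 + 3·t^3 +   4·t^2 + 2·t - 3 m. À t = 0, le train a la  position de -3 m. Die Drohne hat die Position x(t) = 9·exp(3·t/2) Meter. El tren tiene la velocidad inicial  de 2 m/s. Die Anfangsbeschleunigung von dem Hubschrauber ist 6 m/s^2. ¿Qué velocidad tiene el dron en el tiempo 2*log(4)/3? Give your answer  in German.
Ausgehend von der Position x(t) = 9·exp(3·t/2), nehmen wir 1 Ableitung. Durch Ableiten von der Position erhalten wir die Geschwindigkeit: v(t) = 27·exp(3·t/2)/2. Wir haben die Geschwindigkeit v(t) = 27·exp(3·t/2)/2. Durch Einsetzen von t = 2*log(4)/3: v(2*log(4)/3) = 54.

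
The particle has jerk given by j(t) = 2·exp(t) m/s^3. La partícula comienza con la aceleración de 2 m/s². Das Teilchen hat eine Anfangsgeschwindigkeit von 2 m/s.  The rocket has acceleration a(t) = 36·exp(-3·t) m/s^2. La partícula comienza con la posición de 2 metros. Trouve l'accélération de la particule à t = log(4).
En partant du jerk j(t) = 2·exp(t), nous prenons 1 primitive. L'intégrale du jerk, avec a(0) = 2, donne l'accélération: a(t) = 2·exp(t). De l'équation de l'accélération a(t) = 2·exp(t), nous substituons t = log(4) pour obtenir a = 8.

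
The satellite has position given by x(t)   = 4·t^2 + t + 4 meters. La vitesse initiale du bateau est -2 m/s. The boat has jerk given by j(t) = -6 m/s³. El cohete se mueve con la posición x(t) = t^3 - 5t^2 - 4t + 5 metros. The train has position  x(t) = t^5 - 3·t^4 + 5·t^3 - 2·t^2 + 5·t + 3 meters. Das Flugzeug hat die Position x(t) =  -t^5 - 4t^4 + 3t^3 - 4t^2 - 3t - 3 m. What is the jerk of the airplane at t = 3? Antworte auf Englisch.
To solve this, we need to take 3 derivatives of our position equation x(t) = -t^5 - 4·t^4 + 3·t^3 - 4·t^2 - 3·t - 3. Differentiating position, we get velocity: v(t) = -5·t^4 - 16·t^3 + 9·t^2 - 8·t - 3. The derivative of velocity gives acceleration: a(t) = -20·t^3 - 48·t^2 + 18·t - 8. The derivative of acceleration gives jerk: j(t) = -60·t^2 - 96·t + 18. From the given jerk equation j(t) = -60·t^2 - 96·t + 18, we substitute t = 3 to get j = -810.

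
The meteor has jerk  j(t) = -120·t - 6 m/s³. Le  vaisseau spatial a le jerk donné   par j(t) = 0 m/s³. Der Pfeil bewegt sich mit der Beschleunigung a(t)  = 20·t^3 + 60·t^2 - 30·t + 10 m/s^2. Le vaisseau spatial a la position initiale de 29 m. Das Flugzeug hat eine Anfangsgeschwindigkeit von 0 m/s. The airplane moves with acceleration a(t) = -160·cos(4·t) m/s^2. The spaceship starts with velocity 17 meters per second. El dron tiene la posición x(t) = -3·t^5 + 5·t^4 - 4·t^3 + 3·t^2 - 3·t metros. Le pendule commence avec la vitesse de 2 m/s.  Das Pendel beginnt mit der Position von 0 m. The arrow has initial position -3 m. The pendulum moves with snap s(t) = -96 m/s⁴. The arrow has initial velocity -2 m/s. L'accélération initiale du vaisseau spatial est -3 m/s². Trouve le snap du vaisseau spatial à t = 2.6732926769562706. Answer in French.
En partant du jerk j(t) = 0, nous prenons 1 dérivée. La dérivée du jerk donne le snap: s(t) = 0. En utilisant s(t) = 0 et en substituant t = 2.6732926769562706, nous trouvons s = 0.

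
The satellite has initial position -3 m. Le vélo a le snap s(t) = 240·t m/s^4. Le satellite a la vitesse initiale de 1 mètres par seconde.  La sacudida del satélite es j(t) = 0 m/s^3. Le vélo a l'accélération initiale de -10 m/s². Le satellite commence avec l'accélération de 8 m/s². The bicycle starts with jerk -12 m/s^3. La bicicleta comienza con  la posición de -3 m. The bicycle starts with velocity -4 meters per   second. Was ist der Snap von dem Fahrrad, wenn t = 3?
Mit s(t) = 240·t und Einsetzen von t = 3, finden wir s = 720.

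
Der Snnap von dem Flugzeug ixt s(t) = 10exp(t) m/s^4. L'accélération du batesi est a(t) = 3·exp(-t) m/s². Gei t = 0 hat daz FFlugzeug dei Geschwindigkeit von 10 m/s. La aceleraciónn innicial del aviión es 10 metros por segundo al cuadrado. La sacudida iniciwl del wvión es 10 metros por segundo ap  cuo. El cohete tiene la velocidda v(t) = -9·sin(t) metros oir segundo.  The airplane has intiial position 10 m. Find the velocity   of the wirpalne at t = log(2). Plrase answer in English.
Starting from snap s(t) = 10·exp(t), we take 3 integrals. The integral of snap, with j(0) = 10, gives jerk: j(t) = 10·exp(t). Finding the integral of j(t) and using a(0) = 10: a(t) = 10·exp(t). The antiderivative of acceleration, with v(0) = 10, gives velocity: v(t) = 10·exp(t). From the given velocity equation v(t) = 10·exp(t), we substitute t = log(2) to get v = 20.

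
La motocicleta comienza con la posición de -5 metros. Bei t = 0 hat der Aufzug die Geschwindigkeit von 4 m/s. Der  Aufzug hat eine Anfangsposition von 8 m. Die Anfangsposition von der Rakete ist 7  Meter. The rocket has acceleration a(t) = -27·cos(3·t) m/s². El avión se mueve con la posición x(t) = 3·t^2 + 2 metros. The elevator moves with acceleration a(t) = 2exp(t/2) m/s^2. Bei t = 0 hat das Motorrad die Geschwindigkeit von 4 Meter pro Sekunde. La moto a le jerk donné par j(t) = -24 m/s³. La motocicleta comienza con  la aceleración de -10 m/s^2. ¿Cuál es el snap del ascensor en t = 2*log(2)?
Para resolver esto, necesitamos tomar 2 derivadas de nuestra ecuación de la aceleración a(t) = 2·exp(t/2). La derivada de la aceleración da la sacudida: j(t) = exp(t/2). Tomando d/dt de j(t), encontramos s(t) = exp(t/2)/2. Tenemos el snap s(t) = exp(t/2)/2. Sustituyendo t = 2*log(2): s(2*log(2)) = 1.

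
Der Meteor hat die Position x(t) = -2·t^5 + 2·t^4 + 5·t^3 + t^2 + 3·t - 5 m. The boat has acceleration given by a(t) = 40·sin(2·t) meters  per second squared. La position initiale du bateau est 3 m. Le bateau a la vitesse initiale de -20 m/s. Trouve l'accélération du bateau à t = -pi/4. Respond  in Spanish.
De la ecuación de la aceleración a(t) = 40·sin(2·t), sustituimos t = -pi/4 para obtener a = -40.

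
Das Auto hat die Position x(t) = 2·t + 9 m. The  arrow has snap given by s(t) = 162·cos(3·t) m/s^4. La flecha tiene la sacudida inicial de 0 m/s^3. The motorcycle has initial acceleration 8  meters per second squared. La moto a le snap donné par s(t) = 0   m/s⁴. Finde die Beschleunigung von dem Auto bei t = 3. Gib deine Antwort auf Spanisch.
Debemos derivar nuestra ecuación de la posición x(t) = 2·t + 9 2 veces. La derivada de la posición da la velocidad: v(t) = 2. Tomando d/dt de v(t), encontramos a(t) = 0. De la ecuación de la aceleración a(t) = 0, sustituimos t = 3 para obtener a = 0.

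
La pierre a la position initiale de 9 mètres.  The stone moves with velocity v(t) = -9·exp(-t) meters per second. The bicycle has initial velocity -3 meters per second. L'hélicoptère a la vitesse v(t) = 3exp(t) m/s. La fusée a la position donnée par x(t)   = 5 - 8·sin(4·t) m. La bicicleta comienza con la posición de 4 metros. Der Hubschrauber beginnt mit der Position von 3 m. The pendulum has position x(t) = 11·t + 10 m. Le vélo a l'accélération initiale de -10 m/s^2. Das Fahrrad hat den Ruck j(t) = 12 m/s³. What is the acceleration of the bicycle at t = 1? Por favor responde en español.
Partiendo de la sacudida j(t) = 12, tomamos 1 integral. La antiderivada de la sacudida es la aceleración. Usando a(0) = -10, obtenemos a(t) = 12·t - 10. Tenemos la aceleración a(t) = 12·t - 10. Sustituyendo t = 1: a(1) = 2.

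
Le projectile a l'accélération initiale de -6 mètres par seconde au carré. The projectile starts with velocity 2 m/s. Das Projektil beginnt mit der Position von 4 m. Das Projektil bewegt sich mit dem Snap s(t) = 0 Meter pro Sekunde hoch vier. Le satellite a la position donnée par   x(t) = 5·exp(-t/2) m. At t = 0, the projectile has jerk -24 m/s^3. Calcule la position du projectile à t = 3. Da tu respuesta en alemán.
Um dies zu lösen, müssen wir 4 Integrale unserer Gleichung für den Snap s(t) = 0 finden. Die Stammfunktion von dem Snap ist der Ruck. Mit j(0) = -24 erhalten wir j(t) = -24. Durch Integration von dem Ruck und Verwendung der Anfangsbedingung a(0) = -6, erhalten wir a(t) = -24·t - 6. Durch Integration von der Beschleunigung und Verwendung der Anfangsbedingung v(0) = 2, erhalten wir v(t) = -12·t^2 - 6·t + 2. Das Integral von der Geschwindigkeit, mit x(0) = 4, ergibt die Position: x(t) = -4·t^3 - 3·t^2 + 2·t + 4. Mit x(t) = -4·t^3 - 3·t^2 + 2·t + 4 und Einsetzen von t = 3, finden wir x = -125.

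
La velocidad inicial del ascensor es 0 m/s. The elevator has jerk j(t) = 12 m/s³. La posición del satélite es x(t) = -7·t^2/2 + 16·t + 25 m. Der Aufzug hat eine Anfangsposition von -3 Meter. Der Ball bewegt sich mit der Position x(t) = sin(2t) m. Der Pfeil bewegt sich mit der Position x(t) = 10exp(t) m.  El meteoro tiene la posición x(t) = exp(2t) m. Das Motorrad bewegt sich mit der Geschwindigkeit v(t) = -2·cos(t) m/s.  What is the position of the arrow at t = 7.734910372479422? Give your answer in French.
De l'équation de la position x(t) = 10·exp(t), nous substituons t = 7.734910372479422 pour obtenir x = 22868.0373455236.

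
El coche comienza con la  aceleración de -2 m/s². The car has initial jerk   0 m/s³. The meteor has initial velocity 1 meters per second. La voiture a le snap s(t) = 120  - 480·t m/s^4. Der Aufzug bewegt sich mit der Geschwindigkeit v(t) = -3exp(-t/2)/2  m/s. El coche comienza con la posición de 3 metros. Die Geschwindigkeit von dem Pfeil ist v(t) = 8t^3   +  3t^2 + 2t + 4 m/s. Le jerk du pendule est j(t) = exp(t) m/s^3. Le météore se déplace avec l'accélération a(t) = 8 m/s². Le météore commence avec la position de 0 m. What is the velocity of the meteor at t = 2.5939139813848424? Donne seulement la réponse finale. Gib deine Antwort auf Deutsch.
Die Antwort ist 21.7513118510787.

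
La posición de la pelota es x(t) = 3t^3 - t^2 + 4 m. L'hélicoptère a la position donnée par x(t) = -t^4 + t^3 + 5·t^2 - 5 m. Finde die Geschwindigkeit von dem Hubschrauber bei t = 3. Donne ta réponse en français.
Nous devons dériver notre équation de la position x(t) = -t^4 + t^3 + 5·t^2 - 5 1 fois. En prenant d/dt de x(t), nous trouvons v(t) = -4·t^3 + 3·t^2 + 10·t. De l'équation de la vitesse v(t) = -4·t^3 + 3·t^2 + 10·t, nous substituons t = 3 pour obtenir v = -51.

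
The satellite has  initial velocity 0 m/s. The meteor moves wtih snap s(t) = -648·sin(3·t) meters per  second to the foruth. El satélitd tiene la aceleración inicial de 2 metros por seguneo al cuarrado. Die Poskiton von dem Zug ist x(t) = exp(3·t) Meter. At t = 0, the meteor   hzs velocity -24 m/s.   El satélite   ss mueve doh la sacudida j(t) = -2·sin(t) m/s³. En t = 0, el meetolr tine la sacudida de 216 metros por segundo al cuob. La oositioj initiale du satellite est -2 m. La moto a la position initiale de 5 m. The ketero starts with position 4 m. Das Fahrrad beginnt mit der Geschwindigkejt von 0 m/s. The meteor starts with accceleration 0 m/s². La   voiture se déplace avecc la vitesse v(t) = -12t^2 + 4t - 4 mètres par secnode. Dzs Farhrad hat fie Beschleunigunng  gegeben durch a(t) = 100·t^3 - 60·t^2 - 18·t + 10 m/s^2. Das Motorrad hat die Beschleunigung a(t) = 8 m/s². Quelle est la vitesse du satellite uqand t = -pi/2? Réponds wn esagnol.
Partiendo de la sacudida j(t) = -2·sin(t), tomamos 2 antiderivadas. La antiderivada de la sacudida, con a(0) = 2, da la aceleración: a(t) = 2·cos(t). Tomando ∫a(t)dt y aplicando v(0) = 0, encontramos v(t) = 2·sin(t). Usando v(t) = 2·sin(t) y sustituyendo t = -pi/2, encontramos v = -2.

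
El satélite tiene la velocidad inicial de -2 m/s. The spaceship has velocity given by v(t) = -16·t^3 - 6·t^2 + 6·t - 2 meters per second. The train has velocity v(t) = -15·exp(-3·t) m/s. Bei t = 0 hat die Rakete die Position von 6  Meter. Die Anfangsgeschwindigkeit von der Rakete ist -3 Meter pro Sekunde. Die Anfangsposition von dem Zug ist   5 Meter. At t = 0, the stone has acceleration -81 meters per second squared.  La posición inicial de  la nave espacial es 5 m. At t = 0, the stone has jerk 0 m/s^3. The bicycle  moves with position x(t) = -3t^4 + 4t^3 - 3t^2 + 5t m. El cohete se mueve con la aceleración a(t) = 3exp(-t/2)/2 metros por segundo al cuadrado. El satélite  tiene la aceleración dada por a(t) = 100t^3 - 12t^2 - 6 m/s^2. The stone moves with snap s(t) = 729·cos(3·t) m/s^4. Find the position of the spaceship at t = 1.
Starting from velocity v(t) = -16·t^3 - 6·t^2 + 6·t - 2, we take 1 antiderivative. Finding the antiderivative of v(t) and using x(0) = 5: x(t) = -4·t^4 - 2·t^3 + 3·t^2 - 2·t + 5. We have position x(t) = -4·t^4 - 2·t^3 + 3·t^2 - 2·t + 5. Substituting t = 1: x(1) = 0.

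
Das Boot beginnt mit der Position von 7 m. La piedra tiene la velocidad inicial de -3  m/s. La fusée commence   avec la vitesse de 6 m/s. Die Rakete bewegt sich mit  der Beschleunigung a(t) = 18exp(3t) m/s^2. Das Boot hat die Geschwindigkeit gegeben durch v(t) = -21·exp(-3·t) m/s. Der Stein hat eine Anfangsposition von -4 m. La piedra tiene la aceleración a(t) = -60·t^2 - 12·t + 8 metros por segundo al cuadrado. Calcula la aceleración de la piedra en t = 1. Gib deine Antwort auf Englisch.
We have acceleration a(t) = -60·t^2 - 12·t + 8. Substituting t = 1: a(1) = -64.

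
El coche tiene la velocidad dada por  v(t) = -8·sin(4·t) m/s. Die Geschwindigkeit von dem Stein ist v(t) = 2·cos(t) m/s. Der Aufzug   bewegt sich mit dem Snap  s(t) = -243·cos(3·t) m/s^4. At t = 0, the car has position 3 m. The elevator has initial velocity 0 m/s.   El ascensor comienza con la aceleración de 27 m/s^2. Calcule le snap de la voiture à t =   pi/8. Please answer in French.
En partant de la vitesse v(t) = -8·sin(4·t), nous prenons 3 dérivées. En prenant d/dt de v(t), nous trouvons a(t) = -32·cos(4·t). En dérivant l'accélération, nous obtenons le jerk: j(t) = 128·sin(4·t). La dérivée du jerk donne le snap: s(t) = 512·cos(4·t). Nous avons le snap s(t) = 512·cos(4·t). En substituant t = pi/8: s(pi/8) = 0.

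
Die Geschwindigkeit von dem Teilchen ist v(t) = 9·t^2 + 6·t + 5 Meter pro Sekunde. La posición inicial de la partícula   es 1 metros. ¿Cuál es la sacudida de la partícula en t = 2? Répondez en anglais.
We must differentiate our velocity equation v(t) = 9·t^2 + 6·t + 5 2 times. The derivative of velocity gives acceleration: a(t) = 18·t + 6. Taking d/dt of a(t), we find j(t) = 18. From the given jerk equation j(t) = 18, we substitute t = 2 to get j = 18.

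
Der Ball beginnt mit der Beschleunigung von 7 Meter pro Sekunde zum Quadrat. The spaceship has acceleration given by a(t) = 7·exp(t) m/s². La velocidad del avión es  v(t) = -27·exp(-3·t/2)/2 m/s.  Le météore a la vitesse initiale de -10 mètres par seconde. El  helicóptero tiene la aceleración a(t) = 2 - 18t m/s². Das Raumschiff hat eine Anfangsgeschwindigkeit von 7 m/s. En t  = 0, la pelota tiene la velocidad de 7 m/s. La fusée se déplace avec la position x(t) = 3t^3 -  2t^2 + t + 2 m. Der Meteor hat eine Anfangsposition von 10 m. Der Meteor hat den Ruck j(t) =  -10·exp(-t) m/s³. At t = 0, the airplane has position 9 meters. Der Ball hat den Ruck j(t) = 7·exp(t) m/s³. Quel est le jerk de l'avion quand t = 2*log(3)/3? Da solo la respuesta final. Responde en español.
j(2*log(3)/3) = -81/8.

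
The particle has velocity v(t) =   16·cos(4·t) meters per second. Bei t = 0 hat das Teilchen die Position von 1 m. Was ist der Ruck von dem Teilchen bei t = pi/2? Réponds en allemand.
Um dies zu lösen, müssen wir 2 Ableitungen unserer Gleichung für die Geschwindigkeit v(t) = 16·cos(4·t) nehmen. Durch Ableiten von der Geschwindigkeit erhalten wir die Beschleunigung: a(t) = -64·sin(4·t). Die Ableitung von der Beschleunigung ergibt den Ruck: j(t) = -256·cos(4·t). Wir haben den Ruck j(t) = -256·cos(4·t). Durch Einsetzen von t = pi/2: j(pi/2) = -256.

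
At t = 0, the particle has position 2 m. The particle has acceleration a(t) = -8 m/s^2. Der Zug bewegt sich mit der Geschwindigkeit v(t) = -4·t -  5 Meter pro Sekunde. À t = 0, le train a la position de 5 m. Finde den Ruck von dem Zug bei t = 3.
Wir müssen unsere Gleichung für die Geschwindigkeit v(t) = -4·t - 5 2-mal ableiten. Die Ableitung von der Geschwindigkeit ergibt die Beschleunigung: a(t) = -4. Mit d/dt von a(t) finden wir j(t) = 0. Mit j(t) = 0 und Einsetzen von t = 3, finden wir j = 0.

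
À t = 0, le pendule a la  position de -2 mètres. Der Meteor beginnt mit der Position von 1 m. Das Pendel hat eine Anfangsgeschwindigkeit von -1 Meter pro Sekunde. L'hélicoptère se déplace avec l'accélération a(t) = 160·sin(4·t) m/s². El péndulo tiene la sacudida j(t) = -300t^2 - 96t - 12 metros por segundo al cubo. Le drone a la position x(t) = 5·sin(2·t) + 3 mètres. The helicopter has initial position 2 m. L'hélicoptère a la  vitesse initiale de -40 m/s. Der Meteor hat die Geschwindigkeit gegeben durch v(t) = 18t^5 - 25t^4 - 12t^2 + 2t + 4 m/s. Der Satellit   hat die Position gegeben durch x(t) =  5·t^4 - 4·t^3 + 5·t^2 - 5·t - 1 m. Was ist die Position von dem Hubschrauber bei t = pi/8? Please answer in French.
Pour résoudre ceci, nous devons prendre 2 intégrales de notre équation de l'accélération a(t) = 160·sin(4·t). L'intégrale de l'accélération est la vitesse. En utilisant v(0) = -40, nous obtenons v(t) = -40·cos(4·t). La primitive de la vitesse, avec x(0) = 2, donne la position: x(t) = 2 - 10·sin(4·t). De l'équation de la position x(t) = 2 - 10·sin(4·t), nous substituons t = pi/8 pour obtenir x = -8.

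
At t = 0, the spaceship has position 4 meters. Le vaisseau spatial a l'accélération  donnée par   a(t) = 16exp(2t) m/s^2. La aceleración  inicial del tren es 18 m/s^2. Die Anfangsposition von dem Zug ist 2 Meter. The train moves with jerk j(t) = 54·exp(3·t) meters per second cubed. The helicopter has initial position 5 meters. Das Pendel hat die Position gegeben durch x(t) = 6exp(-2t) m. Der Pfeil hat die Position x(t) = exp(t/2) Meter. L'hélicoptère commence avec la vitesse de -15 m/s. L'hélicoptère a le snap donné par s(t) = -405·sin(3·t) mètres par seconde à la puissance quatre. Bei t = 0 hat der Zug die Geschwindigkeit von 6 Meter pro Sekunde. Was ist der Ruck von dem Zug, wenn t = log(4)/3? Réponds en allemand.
Wir haben den Ruck j(t) = 54·exp(3·t). Durch Einsetzen von t = log(4)/3: j(log(4)/3) = 216.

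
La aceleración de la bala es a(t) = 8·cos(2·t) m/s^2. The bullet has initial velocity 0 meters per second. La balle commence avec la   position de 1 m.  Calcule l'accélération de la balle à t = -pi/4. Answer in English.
We have acceleration a(t) = 8·cos(2·t). Substituting t = -pi/4: a(-pi/4) = 0.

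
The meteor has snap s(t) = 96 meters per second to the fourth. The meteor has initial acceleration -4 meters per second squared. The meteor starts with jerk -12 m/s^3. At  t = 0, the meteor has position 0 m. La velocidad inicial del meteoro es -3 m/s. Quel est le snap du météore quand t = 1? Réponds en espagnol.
Tenemos el snap s(t) = 96. Sustituyendo t = 1: s(1) = 96.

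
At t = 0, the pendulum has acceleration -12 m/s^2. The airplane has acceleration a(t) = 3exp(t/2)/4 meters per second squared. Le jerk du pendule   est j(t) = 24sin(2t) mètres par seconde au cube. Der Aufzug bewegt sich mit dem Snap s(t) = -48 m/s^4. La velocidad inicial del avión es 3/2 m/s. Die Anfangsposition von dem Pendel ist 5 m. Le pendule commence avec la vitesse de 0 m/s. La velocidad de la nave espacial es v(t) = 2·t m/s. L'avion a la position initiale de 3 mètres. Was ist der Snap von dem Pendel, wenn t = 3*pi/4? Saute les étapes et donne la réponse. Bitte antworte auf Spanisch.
La respuesta es 0.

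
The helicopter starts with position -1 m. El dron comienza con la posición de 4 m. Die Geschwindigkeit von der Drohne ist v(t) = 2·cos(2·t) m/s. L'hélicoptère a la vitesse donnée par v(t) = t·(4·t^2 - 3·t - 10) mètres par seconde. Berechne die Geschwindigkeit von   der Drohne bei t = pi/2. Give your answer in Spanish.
De la ecuación de la velocidad v(t) = 2·cos(2·t), sustituimos t = pi/2 para obtener v = -2.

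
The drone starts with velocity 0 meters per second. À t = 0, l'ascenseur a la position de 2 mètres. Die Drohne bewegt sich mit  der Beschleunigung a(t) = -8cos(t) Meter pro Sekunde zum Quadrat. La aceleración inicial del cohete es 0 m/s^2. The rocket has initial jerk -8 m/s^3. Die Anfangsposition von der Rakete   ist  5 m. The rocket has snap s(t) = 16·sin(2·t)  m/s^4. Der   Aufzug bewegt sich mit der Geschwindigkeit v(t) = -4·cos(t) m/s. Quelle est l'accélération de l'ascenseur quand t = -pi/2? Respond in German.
Ausgehend von der Geschwindigkeit v(t) = -4·cos(t), nehmen wir 1 Ableitung. Mit d/dt von v(t) finden wir a(t) = 4·sin(t). Mit a(t) = 4·sin(t) und Einsetzen von t = -pi/2, finden wir a = -4.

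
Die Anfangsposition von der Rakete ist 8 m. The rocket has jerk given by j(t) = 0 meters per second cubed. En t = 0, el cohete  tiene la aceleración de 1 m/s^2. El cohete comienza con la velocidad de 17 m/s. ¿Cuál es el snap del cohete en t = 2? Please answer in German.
Um dies zu lösen, müssen wir 1 Ableitung unserer Gleichung für den Ruck j(t) = 0 nehmen. Durch Ableiten von dem Ruck erhalten wir den Snap: s(t) = 0. Mit s(t) = 0 und Einsetzen von t = 2, finden wir s = 0.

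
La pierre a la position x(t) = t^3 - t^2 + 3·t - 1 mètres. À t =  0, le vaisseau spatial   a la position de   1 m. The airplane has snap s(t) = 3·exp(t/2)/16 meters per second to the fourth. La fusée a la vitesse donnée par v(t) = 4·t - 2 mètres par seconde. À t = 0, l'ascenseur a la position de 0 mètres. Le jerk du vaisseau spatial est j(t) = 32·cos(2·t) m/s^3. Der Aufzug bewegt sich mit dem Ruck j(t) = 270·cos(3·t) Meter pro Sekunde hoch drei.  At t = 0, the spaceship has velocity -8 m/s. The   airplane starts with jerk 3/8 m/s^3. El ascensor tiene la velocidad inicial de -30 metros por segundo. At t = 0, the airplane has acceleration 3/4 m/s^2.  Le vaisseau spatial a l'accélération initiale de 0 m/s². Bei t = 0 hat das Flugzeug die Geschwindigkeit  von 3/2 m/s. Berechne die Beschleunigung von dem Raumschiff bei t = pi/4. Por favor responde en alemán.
Um dies zu lösen, müssen wir 1 Stammfunktion unserer Gleichung für den Ruck j(t) = 32·cos(2·t) finden. Durch Integration von dem Ruck und Verwendung der Anfangsbedingung a(0) = 0, erhalten wir a(t) = 16·sin(2·t). Aus der Gleichung für die Beschleunigung a(t) = 16·sin(2·t), setzen wir t = pi/4 ein und erhalten a = 16.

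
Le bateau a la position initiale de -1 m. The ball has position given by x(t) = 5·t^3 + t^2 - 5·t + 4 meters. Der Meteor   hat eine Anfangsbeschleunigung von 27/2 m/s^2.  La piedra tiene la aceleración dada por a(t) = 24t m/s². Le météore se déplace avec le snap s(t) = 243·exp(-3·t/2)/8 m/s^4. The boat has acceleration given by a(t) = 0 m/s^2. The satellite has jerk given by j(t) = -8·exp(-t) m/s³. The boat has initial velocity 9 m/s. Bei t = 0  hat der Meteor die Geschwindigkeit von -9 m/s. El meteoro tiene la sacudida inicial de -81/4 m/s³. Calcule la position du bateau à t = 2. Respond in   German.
Um dies zu lösen, müssen wir 2 Integrale unserer Gleichung für die Beschleunigung a(t) = 0 finden. Mit ∫a(t)dt und Anwendung von v(0) = 9, finden wir v(t) = 9. Die Stammfunktion von der Geschwindigkeit, mit x(0) = -1, ergibt die Position: x(t) = 9·t - 1. Aus der Gleichung für die Position x(t) = 9·t - 1, setzen wir t = 2 ein und erhalten x = 17.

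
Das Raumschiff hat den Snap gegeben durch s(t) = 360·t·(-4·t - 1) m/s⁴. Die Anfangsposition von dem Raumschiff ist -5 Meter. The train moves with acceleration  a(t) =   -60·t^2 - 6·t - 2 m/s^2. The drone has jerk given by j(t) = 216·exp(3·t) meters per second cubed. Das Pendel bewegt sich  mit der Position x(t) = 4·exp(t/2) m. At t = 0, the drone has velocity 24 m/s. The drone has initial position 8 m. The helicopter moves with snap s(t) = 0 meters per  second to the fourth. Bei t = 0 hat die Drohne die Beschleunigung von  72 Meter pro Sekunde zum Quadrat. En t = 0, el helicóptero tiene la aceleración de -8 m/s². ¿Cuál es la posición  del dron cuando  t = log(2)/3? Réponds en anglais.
We must find the antiderivative of our jerk equation j(t) = 216·exp(3·t) 3 times. The antiderivative of jerk is acceleration. Using a(0) = 72, we get a(t) = 72·exp(3·t). The integral of acceleration is velocity. Using v(0) = 24, we get v(t) = 24·exp(3·t). Finding the antiderivative of v(t) and using x(0) = 8: x(t) = 8·exp(3·t). From the given position equation x(t) = 8·exp(3·t), we substitute t = log(2)/3 to get x = 16.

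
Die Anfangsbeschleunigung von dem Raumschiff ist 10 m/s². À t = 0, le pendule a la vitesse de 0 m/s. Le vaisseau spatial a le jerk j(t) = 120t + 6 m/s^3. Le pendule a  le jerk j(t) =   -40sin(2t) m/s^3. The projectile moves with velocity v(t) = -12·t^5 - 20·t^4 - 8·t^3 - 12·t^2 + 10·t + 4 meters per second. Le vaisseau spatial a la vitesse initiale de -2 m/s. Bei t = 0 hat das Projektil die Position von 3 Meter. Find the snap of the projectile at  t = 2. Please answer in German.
Wir müssen unsere Gleichung für die Geschwindigkeit v(t) = -12·t^5 - 20·t^4 - 8·t^3 - 12·t^2 + 10·t + 4 3-mal ableiten. Die Ableitung von der Geschwindigkeit ergibt die Beschleunigung: a(t) = -60·t^4 - 80·t^3 - 24·t^2 - 24·t + 10. Die Ableitung von der Beschleunigung ergibt den Ruck: j(t) = -240·t^3 - 240·t^2 - 48·t - 24. Die Ableitung von dem Ruck ergibt den Snap: s(t) = -720·t^2 - 480·t - 48. Aus der Gleichung für den Snap s(t) = -720·t^2 - 480·t - 48, setzen wir t = 2 ein und erhalten s = -3888.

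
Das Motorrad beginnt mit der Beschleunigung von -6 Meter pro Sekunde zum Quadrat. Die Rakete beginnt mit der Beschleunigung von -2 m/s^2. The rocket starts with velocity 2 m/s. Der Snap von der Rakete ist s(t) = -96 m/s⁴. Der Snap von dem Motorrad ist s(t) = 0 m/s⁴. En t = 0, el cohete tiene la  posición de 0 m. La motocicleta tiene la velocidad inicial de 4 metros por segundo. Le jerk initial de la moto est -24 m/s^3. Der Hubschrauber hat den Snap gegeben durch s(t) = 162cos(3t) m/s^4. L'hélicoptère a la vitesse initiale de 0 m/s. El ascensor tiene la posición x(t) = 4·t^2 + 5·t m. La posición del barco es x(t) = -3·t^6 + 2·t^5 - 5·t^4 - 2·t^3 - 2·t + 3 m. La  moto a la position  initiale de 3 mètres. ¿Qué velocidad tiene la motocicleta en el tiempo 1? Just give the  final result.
La velocidad en t = 1 es v = -14.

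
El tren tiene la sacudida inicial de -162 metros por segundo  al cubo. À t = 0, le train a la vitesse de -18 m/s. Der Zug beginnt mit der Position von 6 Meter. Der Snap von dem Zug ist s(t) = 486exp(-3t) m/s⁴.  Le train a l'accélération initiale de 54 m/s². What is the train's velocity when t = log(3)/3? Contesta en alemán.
Wir müssen die Stammfunktion unserer Gleichung für den Snap s(t) = 486·exp(-3·t) 3-mal finden. Das Integral von dem Snap, mit j(0) = -162, ergibt den Ruck: j(t) = -162·exp(-3·t). Durch Integration von dem Ruck und Verwendung der Anfangsbedingung a(0) = 54, erhalten wir a(t) = 54·exp(-3·t). Das Integral von der Beschleunigung ist die Geschwindigkeit. Mit v(0) = -18 erhalten wir v(t) = -18·exp(-3·t). Mit v(t) = -18·exp(-3·t) und Einsetzen von t = log(3)/3, finden wir v = -6.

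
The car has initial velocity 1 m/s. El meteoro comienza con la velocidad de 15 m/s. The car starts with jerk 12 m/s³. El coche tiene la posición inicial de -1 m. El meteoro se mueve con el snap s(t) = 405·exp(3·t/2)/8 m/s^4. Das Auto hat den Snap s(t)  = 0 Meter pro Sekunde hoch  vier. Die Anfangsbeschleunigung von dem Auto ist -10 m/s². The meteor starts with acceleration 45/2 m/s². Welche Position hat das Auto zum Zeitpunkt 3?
Um dies zu lösen, müssen wir 4 Stammfunktionen unserer Gleichung für den Snap s(t) = 0 finden. Mit ∫s(t)dt und Anwendung von j(0) = 12, finden wir j(t) = 12. Durch Integration von dem Ruck und Verwendung der Anfangsbedingung a(0) = -10, erhalten wir a(t) = 12·t - 10. Die Stammfunktion von der Beschleunigung ist die Geschwindigkeit. Mit v(0) = 1 erhalten wir v(t) = 6·t^2 - 10·t + 1. Die Stammfunktion von der Geschwindigkeit, mit x(0) = -1, ergibt die Position: x(t) = 2·t^3 - 5·t^2 + t - 1. Mit x(t) = 2·t^3 - 5·t^2 + t - 1 und Einsetzen von t = 3, finden wir x = 11.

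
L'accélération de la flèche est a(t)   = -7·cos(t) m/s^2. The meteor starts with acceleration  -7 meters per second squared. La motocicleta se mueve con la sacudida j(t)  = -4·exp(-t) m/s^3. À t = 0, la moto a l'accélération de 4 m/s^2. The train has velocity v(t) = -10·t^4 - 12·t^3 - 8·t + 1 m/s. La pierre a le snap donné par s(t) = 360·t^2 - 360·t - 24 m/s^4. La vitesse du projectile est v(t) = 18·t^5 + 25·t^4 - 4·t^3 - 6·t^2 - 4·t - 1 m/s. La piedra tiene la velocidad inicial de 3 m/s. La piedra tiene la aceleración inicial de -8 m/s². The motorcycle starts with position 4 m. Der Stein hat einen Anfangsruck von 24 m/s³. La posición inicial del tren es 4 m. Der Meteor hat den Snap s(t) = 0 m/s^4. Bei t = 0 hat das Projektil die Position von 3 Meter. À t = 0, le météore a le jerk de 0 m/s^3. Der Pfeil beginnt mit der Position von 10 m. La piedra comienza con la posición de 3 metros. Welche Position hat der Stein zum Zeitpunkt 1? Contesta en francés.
Nous devons trouver la primitive de notre équation du snap s(t) = 360·t^2 - 360·t - 24 4 fois. L'intégrale du snap, avec j(0) = 24, donne le jerk: j(t) = 120·t^3 - 180·t^2 - 24·t + 24. En intégrant le jerk et en utilisant la condition initiale a(0) = -8, nous obtenons a(t) = 30·t^4 - 60·t^3 - 12·t^2 + 24·t - 8. En prenant ∫a(t)dt et en appliquant v(0) = 3, nous trouvons v(t) = 6·t^5 - 15·t^4 - 4·t^3 + 12·t^2 - 8·t + 3. En intégrant la vitesse et en utilisant la condition initiale x(0) = 3, nous obtenons x(t) = t^6 - 3·t^5 - t^4 + 4·t^3 - 4·t^2 + 3·t + 3. Nous avons la position x(t) = t^6 - 3·t^5 - t^4 + 4·t^3 - 4·t^2 + 3·t + 3. En substituant t = 1: x(1) = 3.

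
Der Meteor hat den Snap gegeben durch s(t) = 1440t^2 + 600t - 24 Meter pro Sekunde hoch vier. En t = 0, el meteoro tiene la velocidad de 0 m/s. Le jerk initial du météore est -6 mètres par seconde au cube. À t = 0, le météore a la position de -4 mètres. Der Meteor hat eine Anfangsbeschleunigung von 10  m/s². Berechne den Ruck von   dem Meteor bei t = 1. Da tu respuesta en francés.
Nous devons intégrer notre équation du snap s(t) = 1440·t^2 + 600·t - 24 1 fois. En prenant ∫s(t)dt et en appliquant j(0) = -6, nous trouvons j(t) = 480·t^3 + 300·t^2 - 24·t - 6. En utilisant j(t) = 480·t^3 + 300·t^2 - 24·t - 6 et en substituant t = 1, nous trouvons j = 750.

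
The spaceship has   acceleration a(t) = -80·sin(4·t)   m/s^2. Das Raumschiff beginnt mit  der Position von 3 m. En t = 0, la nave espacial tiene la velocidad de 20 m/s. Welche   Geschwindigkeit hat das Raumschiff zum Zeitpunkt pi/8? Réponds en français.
Nous devons intégrer notre équation de l'accélération a(t) = -80·sin(4·t) 1 fois. En prenant ∫a(t)dt et en appliquant v(0) = 20, nous trouvons v(t) = 20·cos(4·t). En utilisant v(t) = 20·cos(4·t) et en substituant t = pi/8, nous trouvons v = 0.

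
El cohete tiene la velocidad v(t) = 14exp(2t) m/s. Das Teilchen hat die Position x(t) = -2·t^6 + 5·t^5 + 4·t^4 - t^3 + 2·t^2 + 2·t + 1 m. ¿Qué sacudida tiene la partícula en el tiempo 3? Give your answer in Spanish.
Para resolver esto, necesitamos tomar 3 derivadas de nuestra ecuación de la posición x(t) = -2·t^6 + 5·t^5 + 4·t^4 - t^3 + 2·t^2 + 2·t + 1. Derivando la posición, obtenemos la velocidad: v(t) = -12·t^5 + 25·t^4 + 16·t^3 - 3·t^2 + 4·t + 2. La derivada de la velocidad da la aceleración: a(t) = -60·t^4 + 100·t^3 + 48·t^2 - 6·t + 4. La derivada de la aceleración da la sacudida: j(t) = -240·t^3 + 300·t^2 + 96·t - 6. De la ecuación de la sacudida j(t) = -240·t^3 + 300·t^2 + 96·t - 6, sustituimos t = 3 para obtener j = -3498.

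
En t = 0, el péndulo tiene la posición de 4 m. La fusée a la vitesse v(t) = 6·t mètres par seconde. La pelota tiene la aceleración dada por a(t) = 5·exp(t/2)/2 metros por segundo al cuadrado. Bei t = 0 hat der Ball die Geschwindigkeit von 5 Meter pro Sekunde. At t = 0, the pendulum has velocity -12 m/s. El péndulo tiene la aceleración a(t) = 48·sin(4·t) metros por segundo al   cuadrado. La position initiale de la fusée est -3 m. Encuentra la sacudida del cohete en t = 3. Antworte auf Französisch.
En partant de la vitesse v(t) = 6·t, nous prenons 2 dérivées. En dérivant la vitesse, nous obtenons l'accélération: a(t) = 6. En prenant d/dt de a(t), nous trouvons j(t) = 0. En utilisant j(t) = 0 et en substituant t = 3, nous trouvons j = 0.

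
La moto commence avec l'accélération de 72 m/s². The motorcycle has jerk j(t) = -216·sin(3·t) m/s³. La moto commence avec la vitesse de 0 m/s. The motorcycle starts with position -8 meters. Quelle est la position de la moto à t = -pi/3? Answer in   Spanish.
Para resolver esto, necesitamos tomar 3 antiderivadas de nuestra ecuación de la sacudida j(t) = -216·sin(3·t). La antiderivada de la sacudida es la aceleración. Usando a(0) = 72, obtenemos a(t) = 72·cos(3·t). Integrando la aceleración y usando la condición inicial v(0) = 0, obtenemos v(t) = 24·sin(3·t). La antiderivada de la velocidad, con x(0) = -8, da la posición: x(t) = -8·cos(3·t). Usando x(t) = -8·cos(3·t) y sustituyendo t = -pi/3, encontramos x = 8.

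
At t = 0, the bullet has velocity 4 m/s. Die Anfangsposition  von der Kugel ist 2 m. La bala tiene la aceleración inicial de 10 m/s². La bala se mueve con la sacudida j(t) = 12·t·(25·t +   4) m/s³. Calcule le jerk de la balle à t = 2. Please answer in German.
Aus der Gleichung für den Ruck j(t) = 12·t·(25·t + 4), setzen wir t = 2 ein und erhalten j = 1296.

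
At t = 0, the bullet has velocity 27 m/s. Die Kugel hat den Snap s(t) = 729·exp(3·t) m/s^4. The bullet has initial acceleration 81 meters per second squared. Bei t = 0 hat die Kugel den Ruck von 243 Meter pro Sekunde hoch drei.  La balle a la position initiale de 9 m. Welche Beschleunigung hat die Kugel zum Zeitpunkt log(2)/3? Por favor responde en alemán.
Wir müssen die Stammfunktion unserer Gleichung für den Snap s(t) = 729·exp(3·t) 2-mal finden. Das Integral von dem Snap, mit j(0) = 243, ergibt den Ruck: j(t) = 243·exp(3·t). Die Stammfunktion von dem Ruck ist die Beschleunigung. Mit a(0) = 81 erhalten wir a(t) = 81·exp(3·t). Wir haben die Beschleunigung a(t) = 81·exp(3·t). Durch Einsetzen von t = log(2)/3: a(log(2)/3) = 162.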